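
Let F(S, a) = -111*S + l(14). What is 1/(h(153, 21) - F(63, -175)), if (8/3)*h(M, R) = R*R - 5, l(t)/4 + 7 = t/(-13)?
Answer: 26/186909 ≈ 0.00013911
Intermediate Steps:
l(t) = -28 - 4*t/13 (l(t) = -28 + 4*(t/(-13)) = -28 + 4*(t*(-1/13)) = -28 + 4*(-t/13) = -28 - 4*t/13)
F(S, a) = -420/13 - 111*S (F(S, a) = -111*S + (-28 - 4/13*14) = -111*S + (-28 - 56/13) = -111*S - 420/13 = -420/13 - 111*S)
h(M, R) = -15/8 + 3*R**2/8 (h(M, R) = 3*(R*R - 5)/8 = 3*(R**2 - 5)/8 = 3*(-5 + R**2)/8 = -15/8 + 3*R**2/8)
1/(h(153, 21) - F(63, -175)) = 1/((-15/8 + (3/8)*21**2) - (-420/13 - 111*63)) = 1/((-15/8 + (3/8)*441) - (-420/13 - 6993)) = 1/((-15/8 + 1323/8) - 1*(-91329/13)) = 1/(327/2 + 91329/13) = 1/(186909/26) = 26/186909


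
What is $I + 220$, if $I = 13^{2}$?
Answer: $389$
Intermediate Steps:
$I = 169$
$I + 220 = 169 + 220 = 389$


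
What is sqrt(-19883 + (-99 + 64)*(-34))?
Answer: 3*I*sqrt(2077) ≈ 136.72*I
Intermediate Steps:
sqrt(-19883 + (-99 + 64)*(-34)) = sqrt(-19883 - 35*(-34)) = sqrt(-19883 + 1190) = sqrt(-18693) = 3*I*sqrt(2077)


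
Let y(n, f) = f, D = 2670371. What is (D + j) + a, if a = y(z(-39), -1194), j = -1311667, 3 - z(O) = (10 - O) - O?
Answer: 1357510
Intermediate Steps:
z(O) = -7 + 2*O (z(O) = 3 - ((10 - O) - O) = 3 - (10 - 2*O) = 3 + (-10 + 2*O) = -7 + 2*O)
a = -1194
(D + j) + a = (2670371 - 1311667) - 1194 = 1358704 - 1194 = 1357510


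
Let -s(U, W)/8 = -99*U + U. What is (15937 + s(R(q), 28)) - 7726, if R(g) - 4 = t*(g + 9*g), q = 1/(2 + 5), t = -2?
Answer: 9107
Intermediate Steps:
q = 1/7 ≈ 0.14286
R(g) = 4 - 20*g (R(g) = 4 - 2*(g + 9*g) = 4 - 20*g)
s(U, W) = 784*U (s(U, W) = -8*(-99*U + U) = -(-784)*U = 784*U)
(15937 + s(R(q), 28)) - 7726 = (15937 + 784*(4 - 20*1/7)) - 7726 = (15937 + 784*(4 - 20/7)) - 7726 = (15937 + 784*(8/7)) - 7726 = (15937 + 896) - 7726 = 16833 - 7726 = 9107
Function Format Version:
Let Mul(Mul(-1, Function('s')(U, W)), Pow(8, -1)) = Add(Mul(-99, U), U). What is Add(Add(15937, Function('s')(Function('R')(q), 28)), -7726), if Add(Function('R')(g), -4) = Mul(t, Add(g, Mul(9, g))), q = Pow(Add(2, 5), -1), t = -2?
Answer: 9107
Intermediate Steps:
q = Rational(1, 7) (q = Pow(7, -1) = Rational(1, 7) ≈ 0.14286)
Function('R')(g) = Add(4, Mul(-20, g)) (Function('R')(g) = Add(4, Mul(-2, Add(g, Mul(9, g)))) = Add(4, Mul(-2, Mul(10, g))) = Add(4, Mul(-20, g)))
Function('s')(U, W) = Mul(784, U) (Function('s')(U, W) = Mul(-8, Add(Mul(-99, U), U)) = Mul(-8, Mul(-98, U)) = Mul(784, U))
Add(Add(15937, Function('s')(Function('R')(q), 28)), -7726) = Add(Add(15937, Mul(784, Add(4, Mul(-20, Rational(1, 7))))), -7726) = Add(Add(15937, Mul(784, Add(4, Rational(-20, 7)))), -7726) = Add(Add(15937, Mul(784, Rational(8, 7))), -7726) = Add(Add(15937, 896), -7726) = Add(16833, -7726) = 9107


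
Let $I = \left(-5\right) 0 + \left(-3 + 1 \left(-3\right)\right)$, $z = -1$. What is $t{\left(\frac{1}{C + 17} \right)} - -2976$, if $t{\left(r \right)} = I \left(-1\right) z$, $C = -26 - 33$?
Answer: $2970$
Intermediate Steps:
$C = -59$
$I = -6$ ($I = 0 - 6 = -6$)
$t{\left(r \right)} = -6$ ($t{\left(r \right)} = \left(-6\right) \left(-1\right) \left(-1\right) = 6 \left(-1\right) = -6$)
$t{\left(\frac{1}{C + 17} \right)} - -2976 = -6 - -2976 = -6 + 2976 = 2970$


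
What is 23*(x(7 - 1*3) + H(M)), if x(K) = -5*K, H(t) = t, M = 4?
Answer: -368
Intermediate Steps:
23*(x(7 - 1*3) + H(M)) = 23*(-5*(7 - 1*3) + 4) = 23*(-5*(7 - 3) + 4) = 23*(-5*4 + 4) = 23*(-20 + 4) = 23*(-16) = -368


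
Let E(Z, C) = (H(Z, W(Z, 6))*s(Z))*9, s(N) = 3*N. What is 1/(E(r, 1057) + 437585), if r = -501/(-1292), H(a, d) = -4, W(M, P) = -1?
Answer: 323/141326428 ≈ 2.2855e-6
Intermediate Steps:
r = 501/1292 (r = -501*(-1/1292) = 501/1292 ≈ 0.38777)
E(Z, C) = -108*Z (E(Z, C) = -12*Z*9 = -108*Z)
1/(E(r, 1057) + 437585) = 1/(-108*501/1292 + 437585) = 1/(-13527/323 + 437585) = 1/(141326428/323) = 323/141326428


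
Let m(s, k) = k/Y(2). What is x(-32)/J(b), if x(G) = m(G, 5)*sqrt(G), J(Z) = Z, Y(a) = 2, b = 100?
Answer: I*sqrt(2)/10 ≈ 0.14142*I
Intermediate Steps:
m(s, k) = k/2
x(G) = 5*sqrt(G)/2 (x(G) = ((1/2)*5)*sqrt(G) = 5*sqrt(G)/2)
x(-32)/J(b) = (5*sqrt(-32)/2)/100 = (5*(4*I*sqrt(2))/2)*(1/100) = (10*I*sqrt(2))*(1/100) = I*sqrt(2)/10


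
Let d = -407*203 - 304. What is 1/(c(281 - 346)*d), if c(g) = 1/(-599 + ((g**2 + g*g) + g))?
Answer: -7786/82925 ≈ -0.093892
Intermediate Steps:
d = -82925 (d = -82621 - 304 = -82925)
c(g) = 1/(-599 + g + 2*g**2) (c(g) = 1/(-599 + ((g**2 + g**2) + g)) = 1/(-599 + (2*g**2 + g)) = 1/(-599 + (g + 2*g**2)) = 1/(-599 + g + 2*g**2))
1/(c(281 - 346)*d) = 1/(1/(-599 + (281 - 346) + 2*(281 - 346)**2)*(-82925)) = -1/82925/1/(-599 - 65 + 2*(-65)**2) = -1/82925/1/(-599 - 65 + 2*4225) = -1/82925/1/(-599 - 65 + 8450) = -1/82925/1/7786 = -1/82925/(1/7786) = 7786*(-1/82925) = -7786/82925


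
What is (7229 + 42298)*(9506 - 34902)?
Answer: -1257787692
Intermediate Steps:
(7229 + 42298)*(9506 - 34902) = 49527*(-25396) = -1257787692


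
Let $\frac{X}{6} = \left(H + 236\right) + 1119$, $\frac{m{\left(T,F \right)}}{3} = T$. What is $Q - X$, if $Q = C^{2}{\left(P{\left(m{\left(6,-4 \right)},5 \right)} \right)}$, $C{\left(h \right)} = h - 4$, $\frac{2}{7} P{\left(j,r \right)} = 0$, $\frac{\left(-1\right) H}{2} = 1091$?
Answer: $4978$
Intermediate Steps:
$H = -2182$ ($H = \left(-2\right) 1091 = -2182$)
$m{\left(T,F \right)} = 3 T$
$P{\left(j,r \right)} = 0$ ($P{\left(j,r \right)} = \frac{7}{2} \cdot 0 = 0$)
$C{\left(h \right)} = -4 + h$
$Q = 16$ ($Q = \left(-4 + 0\right)^{2} = \left(-4\right)^{2} = 16$)
$X = -4962$ ($X = 6 \left(\left(-2182 + 236\right) + 1119\right) = 6 \left(-1946 + 1119\right) = 6 \left(-827\right) = -4962$)
$Q - X = 16 - -4962 = 16 + 4962 = 4978$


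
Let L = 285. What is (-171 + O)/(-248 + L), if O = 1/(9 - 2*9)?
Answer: -1540/333 ≈ -4.6246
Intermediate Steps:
O = -1/9 (O = 1/(9 - 18) = 1/(-9) = -1/9 ≈ -0.11111)
(-171 + O)/(-248 + L) = (-171 - 1/9)/(-248 + 285) = -1540/9/37 = -1540/9*1/37 = -1540/333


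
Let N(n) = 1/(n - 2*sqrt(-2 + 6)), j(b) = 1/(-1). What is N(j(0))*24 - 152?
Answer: -784/5 ≈ -156.80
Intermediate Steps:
j(b) = -1
N(n) = 1/(-4 + n) (N(n) = 1/(n - 2*sqrt(4)) = 1/(n - 2*2) = 1/(n - 4) = 1/(-4 + n))
N(j(0))*24 - 152 = 24/(-4 - 1) - 152 = 24/(-5) - 152 = -1/5*24 - 152 = -24/5 - 152 = -784/5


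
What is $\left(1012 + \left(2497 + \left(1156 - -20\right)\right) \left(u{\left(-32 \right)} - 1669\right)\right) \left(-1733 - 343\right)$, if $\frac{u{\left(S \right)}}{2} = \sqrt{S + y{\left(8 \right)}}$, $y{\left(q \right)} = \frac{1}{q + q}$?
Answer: $12724271100 - 3812574 i \sqrt{511} \approx 1.2724 \cdot 10^{10} - 8.6184 \cdot 10^{7} i$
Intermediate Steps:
$y{\left(q \right)} = \frac{1}{2 q}$
$u{\left(S \right)} = 2 \sqrt{\frac{1}{16} + S}$ ($u{\left(S \right)} = 2 \sqrt{S + \frac{1}{2 \cdot 8}} = 2 \sqrt{S + \frac{1}{2} \cdot \frac{1}{8}} = 2 \sqrt{S + \frac{1}{16}} = 2 \sqrt{\frac{1}{16} + S}$)
$\left(1012 + \left(2497 + \left(1156 - -20\right)\right) \left(u{\left(-32 \right)} - 1669\right)\right) \left(-1733 - 343\right) = \left(1012 + \left(2497 + \left(1156 - -20\right)\right) \left(\frac{\sqrt{1 + 16 \left(-32\right)}}{2} - 1669\right)\right) \left(-1733 - 343\right) = \left(1012 + \left(2497 + \left(1156 + 20\right)\right) \left(\frac{\sqrt{1 - 512}}{2} - 1669\right)\right) \left(-2076\right) = \left(1012 + \left(2497 + 1176\right) \left(\frac{\sqrt{-511}}{2} - 1669\right)\right) \left(-2076\right) = \left(1012 + 3673 \left(\frac{i \sqrt{511}}{2} - 1669\right)\right) \left(-2076\right) = \left(1012 + 3673 \left(-1669 + \frac{i \sqrt{511}}{2}\right)\right) \left(-2076\right) = \left(1012 - \left(6130237 - \frac{3673 i \sqrt{511}}{2}\right)\right) \left(-2076\right) = \left(-6129225 + \frac{3673 i \sqrt{511}}{2}\right) \left(-2076\right) = 12724271100 - 3812574 i \sqrt{511}$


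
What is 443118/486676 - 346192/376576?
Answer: -25245841/2863601584 ≈ -0.0088161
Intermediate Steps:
443118/486676 - 346192/376576 = 443118*(1/486676) - 346192*1/376576 = 221559/243338 - 21637/23536 = -25245841/2863601584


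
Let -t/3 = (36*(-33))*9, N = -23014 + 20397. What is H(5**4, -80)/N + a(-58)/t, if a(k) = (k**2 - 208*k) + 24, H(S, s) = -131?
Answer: 11159960/20985723 ≈ 0.53179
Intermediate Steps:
a(k) = 24 + k**2 - 208*k
N = -2617
t = 32076 (t = -3*36*(-33)*9 = -(-3564)*9 = -3*(-10692) = 32076)
H(5**4, -80)/N + a(-58)/t = -131/(-2617) + (24 + (-58)**2 - 208*(-58))/32076 = -131*(-1/2617) + (24 + 3364 + 12064)*(1/32076) = 131/2617 + 15452*(1/32076) = 131/2617 + 3863/8019 = 11159960/20985723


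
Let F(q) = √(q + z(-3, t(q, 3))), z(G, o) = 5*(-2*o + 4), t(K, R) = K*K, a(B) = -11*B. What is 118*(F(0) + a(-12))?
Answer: 15576 + 236*√5 ≈ 16104.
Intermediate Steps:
t(K, R) = K²
z(G, o) = 20 - 10*o (z(G, o) = 5*(4 - 2*o) = 20 - 10*o)
F(q) = √(20 + q - 10*q²) (F(q) = √(q + (20 - 10*q²)) = √(20 + q - 10*q²))
118*(F(0) + a(-12)) = 118*(√(20 + 0 - 10*0²) - 11*(-12)) = 118*(√(20 + 0 - 10*0) + 132) = 118*(√(20 + 0 + 0) + 132) = 118*(√20 + 132) = 118*(2*√5 + 132) = 118*(132 + 2*√5) = 15576 + 236*√5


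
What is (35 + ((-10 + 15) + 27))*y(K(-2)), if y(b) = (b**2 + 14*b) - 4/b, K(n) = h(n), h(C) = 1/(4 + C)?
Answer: -201/4 ≈ -50.250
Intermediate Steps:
K(n) = 1/(4 + n)
y(b) = b**2 - 4/b + 14*b
(35 + ((-10 + 15) + 27))*y(K(-2)) = (35 + ((-10 + 15) + 27))*((-4 + (1/(4 - 2))**2*(14 + 1/(4 - 2)))/(1/(4 - 2))) = (35 + (5 + 27))*((-4 + (1/2)**2*(14 + 1/2))/(1/2)) = (35 + 32)*((-4 + (1/2)**2*(14 + 1/2))/(1/2)) = 67*(2*(-4 + (1/4)*(29/2))) = 67*(2*(-4 + 29/8)) = 67*(2*(-3/8)) = 67*(-3/4) = -201/4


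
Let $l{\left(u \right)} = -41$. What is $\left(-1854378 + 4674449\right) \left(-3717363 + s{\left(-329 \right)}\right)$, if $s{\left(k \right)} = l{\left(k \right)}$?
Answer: $-10483343215684$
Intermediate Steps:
$s{\left(k \right)} = -41$
$\left(-1854378 + 4674449\right) \left(-3717363 + s{\left(-329 \right)}\right) = \left(-1854378 + 4674449\right) \left(-3717363 - 41\right) = 2820071 \left(-3717404\right) = -10483343215684$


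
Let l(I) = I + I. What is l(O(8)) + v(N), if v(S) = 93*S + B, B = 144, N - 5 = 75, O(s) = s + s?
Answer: 7616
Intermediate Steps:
O(s) = 2*s
N = 80 (N = 5 + 75 = 80)
l(I) = 2*I
v(S) = 144 + 93*S (v(S) = 93*S + 144 = 144 + 93*S)
l(O(8)) + v(N) = 2*(2*8) + (144 + 93*80) = 2*16 + (144 + 7440) = 32 + 7584 = 7616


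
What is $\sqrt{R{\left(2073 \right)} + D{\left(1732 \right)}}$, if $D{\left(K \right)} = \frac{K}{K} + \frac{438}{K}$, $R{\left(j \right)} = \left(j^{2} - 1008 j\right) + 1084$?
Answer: $\frac{\sqrt{1656525501134}}{866} \approx 1486.2$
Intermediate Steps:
$R{\left(j \right)} = 1084 + j^{2} - 1008 j$
$D{\left(K \right)} = 1 + \frac{438}{K}$
$\sqrt{R{\left(2073 \right)} + D{\left(1732 \right)}} = \sqrt{\left(1084 + 2073^{2} - 2089584\right) + \frac{438 + 1732}{1732}} = \sqrt{\left(1084 + 4297329 - 2089584\right) + \frac{1}{1732} \cdot 2170} = \sqrt{2208829 + \frac{1085}{866}} = \sqrt{\frac{1912846999}{866}} = \frac{\sqrt{1656525501134}}{866}$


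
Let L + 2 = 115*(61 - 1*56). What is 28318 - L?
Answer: 27745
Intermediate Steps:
L = 573 (L = -2 + 115*(61 - 1*56) = -2 + 115*(61 - 56) = -2 + 115*5 = -2 + 575 = 573)
28318 - L = 28318 - 1*573 = 28318 - 573 = 27745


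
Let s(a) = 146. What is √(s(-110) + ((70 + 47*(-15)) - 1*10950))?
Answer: 3*I*√1271 ≈ 106.95*I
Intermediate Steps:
√(s(-110) + ((70 + 47*(-15)) - 1*10950)) = √(146 + ((70 + 47*(-15)) - 1*10950)) = √(146 + ((70 - 705) - 10950)) = √(146 + (-635 - 10950)) = √(146 - 11585) = √(-11439) = 3*I*√1271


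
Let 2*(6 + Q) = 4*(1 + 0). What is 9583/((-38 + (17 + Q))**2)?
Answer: 9583/625 ≈ 15.333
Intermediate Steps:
Q = -4 (Q = -6 + (4*(1 + 0))/2 = -6 + (4*1)/2 = -6 + (1/2)*4 = -6 + 2 = -4)
9583/((-38 + (17 + Q))**2) = 9583/((-38 + (17 - 4))**2) = 9583/((-38 + 13)**2) = 9583/((-25)**2) = 9583/625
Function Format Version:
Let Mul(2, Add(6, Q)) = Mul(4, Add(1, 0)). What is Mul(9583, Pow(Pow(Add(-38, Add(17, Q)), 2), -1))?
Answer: Rational(9583, 625) ≈ 15.333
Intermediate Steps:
Q = -4 (Q = Add(-6, Mul(Rational(1, 2), Mul(4, Add(1, 0)))) = Add(-6, Mul(Rational(1, 2), Mul(4, 1))) = Add(-6, Mul(Rational(1, 2), 4)) = Add(-6, 2) = -4)
Mul(9583, Pow(Pow(Add(-38, Add(17, Q)), 2), -1)) = Mul(9583, Pow(Pow(Add(-38, Add(17, -4)), 2), -1)) = Mul(9583, Pow(Pow(Add(-38, 13), 2), -1)) = Mul(9583, Pow(Pow(-25, 2), -1)) = Mul(9583, Pow(625, -1)) = Mul(9583, Rational(1, 625)) = Rational(9583, 625)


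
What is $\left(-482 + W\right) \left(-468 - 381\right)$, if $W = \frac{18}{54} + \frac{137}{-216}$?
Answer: $\frac{29482091}{72} \approx 4.0947 \cdot 10^{5}$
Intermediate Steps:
$W = - \frac{65}{216}$ ($W = 18 \cdot \frac{1}{54} + 137 \left(- \frac{1}{216}\right) = \frac{1}{3} - \frac{137}{216} = - \frac{65}{216} \approx -0.30093$)
$\left(-482 + W\right) \left(-468 - 381\right) = \left(-482 - \frac{65}{216}\right) \left(-468 - 381\right) = \left(- \frac{104177}{216}\right) \left(-849\right) = \frac{29482091}{72}$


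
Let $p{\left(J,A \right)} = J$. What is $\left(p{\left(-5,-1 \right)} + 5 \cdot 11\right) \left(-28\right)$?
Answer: $-1400$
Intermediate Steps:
$\left(p{\left(-5,-1 \right)} + 5 \cdot 11\right) \left(-28\right) = \left(-5 + 5 \cdot 11\right) \left(-28\right) = \left(-5 + 55\right) \left(-28\right) = 50 \left(-28\right) = -1400$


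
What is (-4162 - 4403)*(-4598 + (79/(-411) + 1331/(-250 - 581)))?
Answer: 1495085661280/37949 ≈ 3.9397e+7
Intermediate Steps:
(-4162 - 4403)*(-4598 + (79/(-411) + 1331/(-250 - 581))) = -8565*(-4598 + (79*(-1/411) + 1331/(-831))) = -8565*(-4598 + (-79/411 + 1331*(-1/831))) = -8565*(-4598 + (-79/411 - 1331/831)) = -8565*(-4598 - 204230/113847) = -8565*(-523672736/113847) = 1495085661280/37949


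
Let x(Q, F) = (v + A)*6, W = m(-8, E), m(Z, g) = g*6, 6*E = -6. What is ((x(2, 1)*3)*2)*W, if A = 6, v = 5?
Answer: -2376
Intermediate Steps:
E = -1 (E = (1/6)*(-6) = -1)
m(Z, g) = 6*g
W = -6 (W = 6*(-1) = -6)
x(Q, F) = 66 (x(Q, F) = (5 + 6)*6 = 11*6 = 66)
((x(2, 1)*3)*2)*W = ((66*3)*2)*(-6) = (198*2)*(-6) = 396*(-6) = -2376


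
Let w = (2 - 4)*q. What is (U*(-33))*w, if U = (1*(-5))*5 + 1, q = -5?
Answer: 7920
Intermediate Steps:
w = 10 (w = (2 - 4)*(-5) = -2*(-5) = 10)
U = -24 (U = -5*5 + 1 = -25 + 1 = -24)
(U*(-33))*w = -24*(-33)*10 = 792*10 = 7920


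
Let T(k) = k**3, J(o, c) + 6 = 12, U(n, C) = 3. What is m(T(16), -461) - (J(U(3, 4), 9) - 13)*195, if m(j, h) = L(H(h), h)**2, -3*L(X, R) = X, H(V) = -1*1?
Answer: 12286/9 ≈ 1365.1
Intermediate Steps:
J(o, c) = 6 (J(o, c) = -6 + 12 = 6)
H(V) = -1
L(X, R) = -X/3
m(j, h) = 1/9 (m(j, h) = (-1/3*(-1))**2 = (1/3)**2 = 1/9)
m(T(16), -461) - (J(U(3, 4), 9) - 13)*195 = 1/9 - (6 - 13)*195 = 1/9 - (-7)*195 = 1/9 - 1*(-1365) = 1/9 + 1365 = 12286/9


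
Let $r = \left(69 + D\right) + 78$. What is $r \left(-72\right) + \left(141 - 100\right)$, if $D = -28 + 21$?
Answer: $-10039$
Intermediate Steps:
$D = -7$
$r = 140$ ($r = \left(69 - 7\right) + 78 = 62 + 78 = 140$)
$r \left(-72\right) + \left(141 - 100\right) = 140 \left(-72\right) + \left(141 - 100\right) = -10080 + 41 = -10039$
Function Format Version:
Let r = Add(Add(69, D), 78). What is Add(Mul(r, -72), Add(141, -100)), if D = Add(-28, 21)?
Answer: -10039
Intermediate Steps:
D = -7
r = 140 (r = Add(Add(69, -7), 78) = Add(62, 78) = 140)
Add(Mul(r, -72), Add(141, -100)) = Add(Mul(140, -72), Add(141, -100)) = Add(-10080, 41) = -10039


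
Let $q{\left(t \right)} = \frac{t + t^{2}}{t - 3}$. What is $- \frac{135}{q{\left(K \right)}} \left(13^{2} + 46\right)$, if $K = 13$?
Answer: $- \frac{145125}{91} \approx -1594.8$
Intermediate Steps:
$q{\left(t \right)} = \frac{t + t^{2}}{-3 + t}$
$- \frac{135}{q{\left(K \right)}} \left(13^{2} + 46\right) = - \frac{135}{13 \frac{1}{-3 + 13} \left(1 + 13\right)} \left(13^{2} + 46\right) = - \frac{135}{13 \cdot \frac{1}{10} \cdot 14} \left(169 + 46\right) = - \frac{135}{13 \cdot \frac{1}{10} \cdot 14} \cdot 215 = - \frac{135}{\frac{91}{5}} \cdot 215 = \left(-135\right) \frac{5}{91} \cdot 215 = \left(- \frac{675}{91}\right) 215 = - \frac{145125}{91}$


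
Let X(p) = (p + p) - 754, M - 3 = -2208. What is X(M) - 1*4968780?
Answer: -4973944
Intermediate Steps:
M = -2205 (M = 3 - 2208 = -2205)
X(p) = -754 + 2*p (X(p) = 2*p - 754 = -754 + 2*p)
X(M) - 1*4968780 = (-754 + 2*(-2205)) - 1*4968780 = (-754 - 4410) - 4968780 = -5164 - 4968780 = -4973944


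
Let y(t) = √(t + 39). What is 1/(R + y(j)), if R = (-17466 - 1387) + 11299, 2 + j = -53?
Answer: -3777/28531466 - I/14265733 ≈ -0.00013238 - 7.0098e-8*I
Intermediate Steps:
j = -55 (j = -2 - 53 = -55)
y(t) = √(39 + t)
R = -7554 (R = -18853 + 11299 = -7554)
1/(R + y(j)) = 1/(-7554 + √(39 - 55)) = 1/(-7554 + √(-16)) = 1/(-7554 + 4*I) = (-7554 - 4*I)/57062932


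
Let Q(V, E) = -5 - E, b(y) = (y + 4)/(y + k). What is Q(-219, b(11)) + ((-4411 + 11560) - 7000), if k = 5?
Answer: 2289/16 ≈ 143.06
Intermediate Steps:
b(y) = (4 + y)/(5 + y) (b(y) = (y + 4)/(y + 5) = (4 + y)/(5 + y))
Q(-219, b(11)) + ((-4411 + 11560) - 7000) = (-5 - (4 + 11)/(5 + 11)) + ((-4411 + 11560) - 7000) = (-5 - 15/16) + (7149 - 7000) = (-5 - 15/16) + 149 = -95/16 + 149 = 2289/16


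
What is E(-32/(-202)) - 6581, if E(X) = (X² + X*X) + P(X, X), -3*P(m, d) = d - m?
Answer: -67132269/10201 ≈ -6581.0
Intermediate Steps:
P(m, d) = -d/3 + m/3 (P(m, d) = -(d - m)/3 = -d/3 + m/3)
E(X) = 2*X² (E(X) = (X² + X*X) + (-X/3 + X/3) = (X² + X²) + 0 = 2*X² + 0 = 2*X²)
E(-32/(-202)) - 6581 = 2*(-32/(-202))² - 6581 = 2*(-32*(-1/202))² - 6581 = 2*(16/101)² - 6581 = 2*(256/10201) - 6581 = 512/10201 - 6581 = -67132269/10201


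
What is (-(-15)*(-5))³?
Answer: -421875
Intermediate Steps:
(-(-15)*(-5))³ = (-5*15)³ = (-75)³ = -421875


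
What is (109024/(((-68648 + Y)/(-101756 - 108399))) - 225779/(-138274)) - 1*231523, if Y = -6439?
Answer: 764336335803779/10382579838 ≈ 73617.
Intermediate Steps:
(109024/(((-68648 + Y)/(-101756 - 108399))) - 225779/(-138274)) - 1*231523 = (109024/(((-68648 - 6439)/(-101756 - 108399))) - 225779/(-138274)) - 1*231523 = (109024/((-75087/(-210155))) - 225779*(-1/138274)) - 231523 = (109024/((-75087*(-1/210155))) + 225779/138274) - 231523 = (109024/(75087/210155) + 225779/138274) - 231523 = (109024*(210155/75087) + 225779/138274) - 231523 = (22911938720/75087 + 225779/138274) - 231523 = 3168142367637053/10382579838 - 231523 = 764336335803779/10382579838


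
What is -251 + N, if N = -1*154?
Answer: -405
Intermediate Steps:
N = -154
-251 + N = -251 - 154 = -405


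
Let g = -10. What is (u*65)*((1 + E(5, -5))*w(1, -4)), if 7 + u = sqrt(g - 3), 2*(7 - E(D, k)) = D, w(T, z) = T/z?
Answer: 5005/8 - 715*I*sqrt(13)/8 ≈ 625.63 - 322.25*I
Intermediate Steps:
E(D, k) = 7 - D/2
u = -7 + I*sqrt(13) (u = -7 + sqrt(-10 - 3) = -7 + sqrt(-13) = -7 + I*sqrt(13) ≈ -7.0 + 3.6056*I)
(u*65)*((1 + E(5, -5))*w(1, -4)) = ((-7 + I*sqrt(13))*65)*((1 + (7 - 1/2*5))*(1/(-4))) = (-455 + 65*I*sqrt(13))*((1 + (7 - 5/2))*(1*(-1/4))) = (-455 + 65*I*sqrt(13))*((1 + 9/2)*(-1/4)) = (-455 + 65*I*sqrt(13))*((11/2)*(-1/4)) = (-455 + 65*I*sqrt(13))*(-11/8) = 5005/8 - 715*I*sqrt(13)/8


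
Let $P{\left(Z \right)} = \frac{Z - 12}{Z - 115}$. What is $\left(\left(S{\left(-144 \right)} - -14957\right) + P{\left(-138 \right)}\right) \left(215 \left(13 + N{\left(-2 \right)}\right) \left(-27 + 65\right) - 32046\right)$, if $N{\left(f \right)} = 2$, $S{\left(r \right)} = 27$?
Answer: $\frac{343109895408}{253} \approx 1.3562 \cdot 10^{9}$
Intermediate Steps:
$P{\left(Z \right)} = \frac{-12 + Z}{-115 + Z}$
$\left(\left(S{\left(-144 \right)} - -14957\right) + P{\left(-138 \right)}\right) \left(215 \left(13 + N{\left(-2 \right)}\right) \left(-27 + 65\right) - 32046\right) = \left(\left(27 - -14957\right) + \frac{-12 - 138}{-115 - 138}\right) \left(215 \left(13 + 2\right) \left(-27 + 65\right) - 32046\right) = \left(\left(27 + 14957\right) + \frac{1}{-253} \left(-150\right)\right) \left(215 \cdot 15 \cdot 38 - 32046\right) = \left(14984 - - \frac{150}{253}\right) \left(215 \cdot 570 - 32046\right) = \left(14984 + \frac{150}{253}\right) \left(122550 - 32046\right) = \frac{3791102}{253} \cdot 90504 = \frac{343109895408}{253}$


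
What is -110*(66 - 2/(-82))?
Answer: -297770/41 ≈ -7262.7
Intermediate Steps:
-110*(66 - 2/(-82)) = -110*(66 - 2*(-1/82)) = -110*(66 + 1/41) = -110*2707/41 = -297770/41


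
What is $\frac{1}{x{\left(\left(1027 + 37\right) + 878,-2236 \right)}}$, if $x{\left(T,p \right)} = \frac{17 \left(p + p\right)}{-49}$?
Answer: $\frac{49}{76024} \approx 0.00064453$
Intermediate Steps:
$x{\left(T,p \right)} = - \frac{34 p}{49}$ ($x{\left(T,p \right)} = 17 \cdot 2 p \left(- \frac{1}{49}\right) = 34 p \left(- \frac{1}{49}\right) = - \frac{34 p}{49}$)
$\frac{1}{x{\left(\left(1027 + 37\right) + 878,-2236 \right)}} = \frac{1}{\left(- \frac{34}{49}\right) \left(-2236\right)} = \frac{1}{\frac{76024}{49}} = \frac{49}{76024}$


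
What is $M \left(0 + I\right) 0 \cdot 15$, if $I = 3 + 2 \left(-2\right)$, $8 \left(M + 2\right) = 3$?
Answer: $0$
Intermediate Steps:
$M = - \frac{13}{8}$ ($M = -2 + \frac{1}{8} \cdot 3 = -2 + \frac{3}{8} = - \frac{13}{8} \approx -1.625$)
$I = -1$ ($I = 3 - 4 = -1$)
$M \left(0 + I\right) 0 \cdot 15 = - \frac{13 \left(0 - 1\right) 0}{8} \cdot 15 = - \frac{13 \left(\left(-1\right) 0\right)}{8} \cdot 15 = \left(- \frac{13}{8}\right) 0 \cdot 15 = 0 \cdot 15 = 0$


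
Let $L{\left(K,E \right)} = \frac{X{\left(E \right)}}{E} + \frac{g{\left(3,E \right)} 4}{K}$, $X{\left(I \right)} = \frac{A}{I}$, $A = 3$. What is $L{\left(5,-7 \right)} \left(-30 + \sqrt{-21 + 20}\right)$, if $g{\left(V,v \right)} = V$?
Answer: $- \frac{3618}{49} + \frac{603 i}{245} \approx -73.837 + 2.4612 i$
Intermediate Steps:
$X{\left(I \right)} = \frac{3}{I}$
$L{\left(K,E \right)} = \frac{3}{E^{2}} + \frac{12}{K}$ ($L{\left(K,E \right)} = \frac{3 \frac{1}{E}}{E} + \frac{3 \cdot 4}{K} = \frac{3}{E^{2}} + \frac{12}{K}$)
$L{\left(5,-7 \right)} \left(-30 + \sqrt{-21 + 20}\right) = \left(\frac{3}{49} + \frac{12}{5}\right) \left(-30 + \sqrt{-21 + 20}\right) = \left(3 \cdot \frac{1}{49} + 12 \cdot \frac{1}{5}\right) \left(-30 + \sqrt{-1}\right) = \left(\frac{3}{49} + \frac{12}{5}\right) \left(-30 + i\right) = \frac{603 \left(-30 + i\right)}{245} = - \frac{3618}{49} + \frac{603 i}{245}$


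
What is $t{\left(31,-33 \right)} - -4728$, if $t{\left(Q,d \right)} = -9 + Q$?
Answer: $4750$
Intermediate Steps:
$t{\left(31,-33 \right)} - -4728 = \left(-9 + 31\right) - -4728 = 22 + 4728 = 4750$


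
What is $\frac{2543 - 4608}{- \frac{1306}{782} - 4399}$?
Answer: $\frac{807415}{1720662} \approx 0.46925$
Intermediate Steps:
$\frac{2543 - 4608}{- \frac{1306}{782} - 4399} = - \frac{2065}{\left(-1306\right) \frac{1}{782} - 4399} = - \frac{2065}{- \frac{653}{391} - 4399} = - \frac{2065}{- \frac{1720662}{391}} = \left(-2065\right) \left(- \frac{391}{1720662}\right) = \frac{807415}{1720662}$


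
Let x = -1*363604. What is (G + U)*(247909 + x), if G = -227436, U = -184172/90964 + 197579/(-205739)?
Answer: 123113501051479091100/4678710599 ≈ 2.6314e+10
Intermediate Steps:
U = -13965984816/4678710599 (U = -184172*1/90964 + 197579*(-1/205739) = -46043/22741 - 197579/205739 = -13965984816/4678710599 ≈ -2.9850)
x = -363604
(G + U)*(247909 + x) = (-227436 - 13965984816/4678710599)*(247909 - 363604) = -1064121189778980/4678710599*(-115695) = 123113501051479091100/4678710599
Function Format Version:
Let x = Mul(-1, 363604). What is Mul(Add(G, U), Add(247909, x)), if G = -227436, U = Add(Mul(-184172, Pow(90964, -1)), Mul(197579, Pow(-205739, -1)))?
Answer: Rational(123113501051479091100, 4678710599) ≈ 2.6314e+10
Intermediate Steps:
U = Rational(-13965984816, 4678710599) (U = Add(Mul(-184172, Rational(1, 90964)), Mul(197579, Rational(-1, 205739))) = Add(Rational(-46043, 22741), Rational(-197579, 205739)) = Rational(-13965984816, 4678710599) ≈ -2.9850)
x = -363604
Mul(Add(G, U), Add(247909, x)) = Mul(Add(-227436, Rational(-13965984816, 4678710599)), Add(247909, -363604)) = Mul(Rational(-1064121189778980, 4678710599), -115695) = Rational(123113501051479091100, 4678710599)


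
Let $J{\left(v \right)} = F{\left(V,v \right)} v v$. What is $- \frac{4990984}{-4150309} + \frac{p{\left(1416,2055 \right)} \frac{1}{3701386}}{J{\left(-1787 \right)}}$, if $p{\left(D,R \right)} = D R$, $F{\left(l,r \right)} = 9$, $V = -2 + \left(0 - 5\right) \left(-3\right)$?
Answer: $\frac{29496444874501024468}{24528100640282857553} \approx 1.2026$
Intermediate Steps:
$V = 13$ ($V = -2 + \left(0 - 5\right) \left(-3\right) = -2 - -15 = -2 + 15 = 13$)
$J{\left(v \right)} = 9 v^{2}$ ($J{\left(v \right)} = 9 v v = 9 v^{2}$)
$- \frac{4990984}{-4150309} + \frac{p{\left(1416,2055 \right)} \frac{1}{3701386}}{J{\left(-1787 \right)}} = - \frac{4990984}{-4150309} + \frac{1416 \cdot 2055 \cdot \frac{1}{3701386}}{9 \left(-1787\right)^{2}} = \left(-4990984\right) \left(- \frac{1}{4150309}\right) + \frac{2909880 \cdot \frac{1}{3701386}}{9 \cdot 3193369} = \frac{4990984}{4150309} + \frac{1454940}{1850693 \cdot 28740321} = \frac{4990984}{4150309} + \frac{1454940}{1850693} \cdot \frac{1}{28740321} = \frac{4990984}{4150309} + \frac{161660}{5909945654717} = \frac{29496444874501024468}{24528100640282857553}$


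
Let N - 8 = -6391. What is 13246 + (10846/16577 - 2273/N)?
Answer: 127425390575/9619181 ≈ 13247.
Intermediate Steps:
N = -6383 (N = 8 - 6391 = -6383)
13246 + (10846/16577 - 2273/N) = 13246 + (10846/16577 - 2273/(-6383)) = 13246 + (10846*(1/16577) - 2273*(-1/6383)) = 13246 + (986/1507 + 2273/6383) = 13246 + 9719049/9619181 = 127425390575/9619181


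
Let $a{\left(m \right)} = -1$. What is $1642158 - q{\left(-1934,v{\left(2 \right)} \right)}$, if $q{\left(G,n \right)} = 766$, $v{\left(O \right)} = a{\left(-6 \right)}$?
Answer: $1641392$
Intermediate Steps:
$v{\left(O \right)} = -1$
$1642158 - q{\left(-1934,v{\left(2 \right)} \right)} = 1642158 - 766 = 1641392$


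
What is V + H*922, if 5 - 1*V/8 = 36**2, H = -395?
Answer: -374518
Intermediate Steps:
V = -10328 (V = 40 - 8*36**2 = 40 - 8*1296 = 40 - 10368 = -10328)
V + H*922 = -10328 - 395*922 = -10328 - 364190 = -374518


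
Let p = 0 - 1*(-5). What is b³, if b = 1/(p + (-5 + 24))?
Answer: 1/13824 ≈ 7.2338e-5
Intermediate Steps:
p = 5 (p = 0 + 5 = 5)
b = 1/24 (b = 1/(5 + (-5 + 24)) = 1/(5 + 19) = 1/24 ≈ 0.041667)
b³ = (1/24)³ = 1/13824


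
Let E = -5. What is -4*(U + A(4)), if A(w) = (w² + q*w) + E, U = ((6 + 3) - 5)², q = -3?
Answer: -60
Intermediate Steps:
U = 16 (U = (9 - 5)² = 4² = 16)
A(w) = -5 + w² - 3*w (A(w) = (w² - 3*w) - 5 = -5 + w² - 3*w)
-4*(U + A(4)) = -4*(16 + (-5 + 4² - 3*4)) = -4*(16 + (-5 + 16 - 12)) = -4*(16 - 1) = -4*15 = -60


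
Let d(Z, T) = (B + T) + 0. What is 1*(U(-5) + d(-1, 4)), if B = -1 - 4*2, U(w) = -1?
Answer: -6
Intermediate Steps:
B = -9 (B = -1 - 8 = -9)
d(Z, T) = -9 + T (d(Z, T) = (-9 + T) + 0 = -9 + T)
1*(U(-5) + d(-1, 4)) = 1*(-1 + (-9 + 4)) = 1*(-1 - 5) = 1*(-6) = -6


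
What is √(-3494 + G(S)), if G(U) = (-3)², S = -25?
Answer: I*√3485 ≈ 59.034*I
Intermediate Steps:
G(U) = 9
√(-3494 + G(S)) = √(-3494 + 9) = √(-3485) = I*√3485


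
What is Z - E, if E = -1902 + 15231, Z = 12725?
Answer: -604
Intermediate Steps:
E = 13329
Z - E = 12725 - 1*13329 = 12725 - 13329 = -604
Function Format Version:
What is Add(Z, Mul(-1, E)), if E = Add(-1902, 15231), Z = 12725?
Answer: -604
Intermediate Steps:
E = 13329
Add(Z, Mul(-1, E)) = Add(12725, Mul(-1, 13329)) = Add(12725, -13329) = -604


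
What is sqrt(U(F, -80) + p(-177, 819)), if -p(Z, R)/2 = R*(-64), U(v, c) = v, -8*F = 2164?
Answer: sqrt(418246)/2 ≈ 323.36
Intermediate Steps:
F = -541/2 (F = -1/8*2164 = -541/2 ≈ -270.50)
p(Z, R) = 128*R (p(Z, R) = -2*R*(-64) = -(-128)*R = 128*R)
sqrt(U(F, -80) + p(-177, 819)) = sqrt(-541/2 + 128*819) = sqrt(-541/2 + 104832) = sqrt(209123/2) = sqrt(418246)/2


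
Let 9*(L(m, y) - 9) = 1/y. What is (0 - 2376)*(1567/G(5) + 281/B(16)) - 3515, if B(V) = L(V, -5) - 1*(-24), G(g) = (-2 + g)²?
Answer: -162293443/371 ≈ -4.3745e+5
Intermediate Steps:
L(m, y) = 9 + 1/(9*y)
B(V) = 1484/45 (B(V) = (9 + (⅑)/(-5)) - 1*(-24) = (9 + (⅑)*(-⅕)) + 24 = (9 - 1/45) + 24 = 404/45 + 24 = 1484/45)
(0 - 2376)*(1567/G(5) + 281/B(16)) - 3515 = (0 - 2376)*(1567/((-2 + 5)²) + 281/(1484/45)) - 3515 = -2376*(1567/(3²) + 281*(45/1484)) - 3515 = -2376*(1567/9 + 12645/1484) - 3515 = -2376*2439233/13356 - 3515 = -160989378/371 - 3515 = -162293443/371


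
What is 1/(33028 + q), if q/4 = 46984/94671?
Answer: 94671/3126981724 ≈ 3.0276e-5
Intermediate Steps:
q = 187936/94671 (q = 4*(46984/94671) = 187936/94671 ≈ 1.9851)
1/(33028 + q) = 1/(33028 + 187936/94671) = 1/(3126981724/94671) = 94671/3126981724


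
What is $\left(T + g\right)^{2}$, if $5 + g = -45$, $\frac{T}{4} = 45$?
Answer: $16900$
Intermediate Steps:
$T = 180$ ($T = 4 \cdot 45 = 180$)
$g = -50$ ($g = -5 - 45 = -50$)
$\left(T + g\right)^{2} = \left(180 - 50\right)^{2} = 130^{2} = 16900$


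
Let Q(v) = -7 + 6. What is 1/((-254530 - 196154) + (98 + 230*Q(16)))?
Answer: -1/450816 ≈ -2.2182e-6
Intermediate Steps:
Q(v) = -1
1/((-254530 - 196154) + (98 + 230*Q(16))) = 1/((-254530 - 196154) + (98 + 230*(-1))) = 1/(-450684 + (98 - 230)) = 1/(-450684 - 132) = 1/(-450816) = -1/450816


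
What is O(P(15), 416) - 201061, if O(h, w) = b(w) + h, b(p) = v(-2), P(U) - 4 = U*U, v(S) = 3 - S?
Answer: -200827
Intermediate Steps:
P(U) = 4 + U² (P(U) = 4 + U*U = 4 + U²)
b(p) = 5 (b(p) = 3 - 1*(-2) = 3 + 2 = 5)
O(h, w) = 5 + h
O(P(15), 416) - 201061 = (5 + (4 + 15²)) - 201061 = (5 + (4 + 225)) - 201061 = (5 + 229) - 201061 = 234 - 201061 = -200827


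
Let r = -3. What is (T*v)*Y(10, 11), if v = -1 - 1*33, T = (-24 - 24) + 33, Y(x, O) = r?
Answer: -1530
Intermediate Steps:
Y(x, O) = -3
T = -15 (T = -48 + 33 = -15)
v = -34 (v = -1 - 33 = -34)
(T*v)*Y(10, 11) = -15*(-34)*(-3) = 510*(-3) = -1530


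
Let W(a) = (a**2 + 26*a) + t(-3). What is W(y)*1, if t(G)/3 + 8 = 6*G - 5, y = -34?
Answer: 179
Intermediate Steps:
t(G) = -39 + 18*G (t(G) = -24 + 3*(6*G - 5) = -24 + 3*(-5 + 6*G) = -24 + (-15 + 18*G) = -39 + 18*G)
W(a) = -93 + a**2 + 26*a (W(a) = (a**2 + 26*a) + (-39 + 18*(-3)) = (a**2 + 26*a) + (-39 - 54) = (a**2 + 26*a) - 93 = -93 + a**2 + 26*a)
W(y)*1 = (-93 + (-34)**2 + 26*(-34))*1 = (-93 + 1156 - 884)*1 = 179*1 = 179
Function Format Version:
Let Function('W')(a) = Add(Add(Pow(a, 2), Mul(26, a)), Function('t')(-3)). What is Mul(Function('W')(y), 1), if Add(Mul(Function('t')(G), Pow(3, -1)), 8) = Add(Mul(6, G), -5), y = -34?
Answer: 179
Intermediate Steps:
Function('t')(G) = Add(-39, Mul(18, G)) (Function('t')(G) = Add(-24, Mul(3, Add(Mul(6, G), -5))) = Add(-24, Mul(3, Add(-5, Mul(6, G)))) = Add(-24, Add(-15, Mul(18, G))) = Add(-39, Mul(18, G)))
Function('W')(a) = Add(-93, Pow(a, 2), Mul(26, a)) (Function('W')(a) = Add(Add(Pow(a, 2), Mul(26, a)), Add(-39, Mul(18, -3))) = Add(Add(Pow(a, 2), Mul(26, a)), Add(-39, -54)) = Add(Add(Pow(a, 2), Mul(26, a)), -93) = Add(-93, Pow(a, 2), Mul(26, a)))
Mul(Function('W')(y), 1) = Mul(Add(-93, Pow(-34, 2), Mul(26, -34)), 1) = Mul(Add(-93, 1156, -884), 1) = Mul(179, 1) = 179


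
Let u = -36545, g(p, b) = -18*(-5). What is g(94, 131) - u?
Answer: 36635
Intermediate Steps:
g(p, b) = 90
g(94, 131) - u = 90 - 1*(-36545) = 90 + 36545 = 36635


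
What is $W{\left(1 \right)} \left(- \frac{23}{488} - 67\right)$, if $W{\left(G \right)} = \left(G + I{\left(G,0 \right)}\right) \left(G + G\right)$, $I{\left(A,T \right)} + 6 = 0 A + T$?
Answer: $\frac{163595}{244} \approx 670.47$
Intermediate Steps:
$I{\left(A,T \right)} = -6 + T$ ($I{\left(A,T \right)} = -6 + \left(0 A + T\right) = -6 + \left(0 + T\right) = -6 + T$)
$W{\left(G \right)} = 2 G \left(-6 + G\right)$ ($W{\left(G \right)} = \left(G + \left(-6 + 0\right)\right) \left(G + G\right) = \left(G - 6\right) 2 G = \left(-6 + G\right) 2 G = 2 G \left(-6 + G\right)$)
$W{\left(1 \right)} \left(- \frac{23}{488} - 67\right) = 2 \cdot 1 \left(-6 + 1\right) \left(- \frac{23}{488} - 67\right) = 2 \cdot 1 \left(-5\right) \left(\left(-23\right) \frac{1}{488} - 67\right) = - 10 \left(- \frac{23}{488} - 67\right) = \left(-10\right) \left(- \frac{32719}{488}\right) = \frac{163595}{244}$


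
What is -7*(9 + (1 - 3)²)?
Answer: -91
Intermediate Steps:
-7*(9 + (1 - 3)²) = -7*(9 + (-2)²) = -7*(9 + 4) = -7*13 = -91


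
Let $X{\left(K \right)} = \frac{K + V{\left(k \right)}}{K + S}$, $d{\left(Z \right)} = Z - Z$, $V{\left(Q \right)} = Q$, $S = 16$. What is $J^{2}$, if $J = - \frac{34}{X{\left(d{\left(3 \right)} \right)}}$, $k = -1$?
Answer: $295936$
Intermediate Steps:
$d{\left(Z \right)} = 0$
$X{\left(K \right)} = \frac{-1 + K}{16 + K}$ ($X{\left(K \right)} = \frac{K - 1}{K + 16} = \frac{-1 + K}{16 + K}$)
$J = 544$ ($J = - \frac{34}{\frac{1}{16 + 0} \left(-1 + 0\right)} = - \frac{34}{\frac{1}{16} \left(-1\right)} = - \frac{34}{- \frac{1}{16}} = \left(-34\right) \left(-16\right) = 544$)
$J^{2} = 544^{2} = 295936$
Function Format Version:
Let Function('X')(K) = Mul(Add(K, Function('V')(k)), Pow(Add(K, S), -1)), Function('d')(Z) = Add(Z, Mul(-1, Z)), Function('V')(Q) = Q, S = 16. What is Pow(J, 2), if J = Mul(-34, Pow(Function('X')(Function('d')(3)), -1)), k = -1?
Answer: 295936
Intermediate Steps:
Function('d')(Z) = 0
Function('X')(K) = Mul(Pow(Add(16, K), -1), Add(-1, K)) (Function('X')(K) = Mul(Add(K, -1), Pow(Add(K, 16), -1)) = Mul(Add(-1, K), Pow(Add(16, K), -1)) = Mul(Pow(Add(16, K), -1), Add(-1, K)))
J = 544 (J = Mul(-34, Pow(Mul(Pow(Add(16, 0), -1), Add(-1, 0)), -1)) = Mul(-34, Pow(Mul(Pow(16, -1), -1), -1)) = Mul(-34, Pow(Mul(Rational(1, 16), -1), -1)) = Mul(-34, Pow(Rational(-1, 16), -1)) = Mul(-34, -16) = 544)
Pow(J, 2) = Pow(544, 2) = 295936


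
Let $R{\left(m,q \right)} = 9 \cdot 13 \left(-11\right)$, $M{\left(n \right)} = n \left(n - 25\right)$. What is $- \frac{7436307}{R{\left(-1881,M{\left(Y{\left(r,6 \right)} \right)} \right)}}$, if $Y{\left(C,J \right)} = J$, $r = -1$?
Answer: $\frac{2478769}{429} \approx 5778.0$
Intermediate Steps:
$M{\left(n \right)} = n \left(-25 + n\right)$
$R{\left(m,q \right)} = -1287$ ($R{\left(m,q \right)} = 117 \left(-11\right) = -1287$)
$- \frac{7436307}{R{\left(-1881,M{\left(Y{\left(r,6 \right)} \right)} \right)}} = - \frac{7436307}{-1287} = \left(-7436307\right) \left(- \frac{1}{1287}\right) = \frac{2478769}{429}$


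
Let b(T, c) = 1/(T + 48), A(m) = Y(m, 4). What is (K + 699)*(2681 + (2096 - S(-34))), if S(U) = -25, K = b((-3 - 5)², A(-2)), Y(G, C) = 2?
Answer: 26853127/8 ≈ 3.3566e+6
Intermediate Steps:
A(m) = 2
b(T, c) = 1/(48 + T)
K = 1/112 (K = 1/(48 + (-3 - 5)²) = 1/(48 + (-8)²) = 1/(48 + 64) = 1/112 ≈ 0.0089286)
(K + 699)*(2681 + (2096 - S(-34))) = (1/112 + 699)*(2681 + (2096 - 1*(-25))) = 78289*(2681 + (2096 + 25))/112 = 78289*(2681 + 2121)/112 = (78289/112)*4802 = 26853127/8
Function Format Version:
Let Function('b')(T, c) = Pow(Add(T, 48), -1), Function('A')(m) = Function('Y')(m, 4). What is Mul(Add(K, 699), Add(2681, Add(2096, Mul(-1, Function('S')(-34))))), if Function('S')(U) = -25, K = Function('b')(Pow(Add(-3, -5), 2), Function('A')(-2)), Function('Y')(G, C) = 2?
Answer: Rational(26853127, 8) ≈ 3.3566e+6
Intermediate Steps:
Function('A')(m) = 2
Function('b')(T, c) = Pow(Add(48, T), -1)
K = Rational(1, 112) (K = Pow(Add(48, Pow(Add(-3, -5), 2)), -1) = Pow(Add(48, Pow(-8, 2)), -1) = Pow(Add(48, 64), -1) = Pow(112, -1) = Rational(1, 112) ≈ 0.0089286)
Mul(Add(K, 699), Add(2681, Add(2096, Mul(-1, Function('S')(-34))))) = Mul(Add(Rational(1, 112), 699), Add(2681, Add(2096, Mul(-1, -25)))) = Mul(Rational(78289, 112), Add(2681, Add(2096, 25))) = Mul(Rational(78289, 112), Add(2681, 2121)) = Mul(Rational(78289, 112), 4802) = Rational(26853127, 8)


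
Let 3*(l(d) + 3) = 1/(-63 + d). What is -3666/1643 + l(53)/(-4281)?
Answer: -470674867/211010490 ≈ -2.2306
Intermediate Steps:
l(d) = -3 + 1/(3*(-63 + d))
-3666/1643 + l(53)/(-4281) = -3666/1643 + ((568 - 9*53)/(3*(-63 + 53)))/(-4281) = -3666*1/1643 + ((⅓)*(568 - 477)/(-10))*(-1/4281) = -3666/1643 + ((⅓)*(-⅒)*91)*(-1/4281) = -3666/1643 - 91/30*(-1/4281) = -3666/1643 + 91/128430 = -470674867/211010490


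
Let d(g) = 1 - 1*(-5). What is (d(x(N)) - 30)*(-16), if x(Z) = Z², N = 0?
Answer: 384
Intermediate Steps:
d(g) = 6 (d(g) = 1 + 5 = 6)
(d(x(N)) - 30)*(-16) = (6 - 30)*(-16) = -24*(-16) = 384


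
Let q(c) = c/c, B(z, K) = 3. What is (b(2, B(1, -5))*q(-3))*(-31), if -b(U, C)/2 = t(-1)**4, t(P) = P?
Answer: 62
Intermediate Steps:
q(c) = 1
b(U, C) = -2 (b(U, C) = -2*(-1)**4 = -2*1 = -2)
(b(2, B(1, -5))*q(-3))*(-31) = -2*1*(-31) = -2*(-31) = 62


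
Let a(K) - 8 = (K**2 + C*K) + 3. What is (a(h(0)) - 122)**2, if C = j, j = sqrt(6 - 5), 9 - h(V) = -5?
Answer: 9801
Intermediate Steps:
h(V) = 14 (h(V) = 9 - 1*(-5) = 9 + 5 = 14)
j = 1 (j = sqrt(1) = 1)
C = 1
a(K) = 11 + K + K**2 (a(K) = 8 + ((K**2 + 1*K) + 3) = 8 + ((K**2 + K) + 3) = 8 + ((K + K**2) + 3) = 8 + (3 + K + K**2) = 11 + K + K**2)
(a(h(0)) - 122)**2 = ((11 + 14 + 14**2) - 122)**2 = ((11 + 14 + 196) - 122)**2 = (221 - 122)**2 = 99**2 = 9801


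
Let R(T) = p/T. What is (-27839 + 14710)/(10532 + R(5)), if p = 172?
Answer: -65645/52832 ≈ -1.2425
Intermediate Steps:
R(T) = 172/T
(-27839 + 14710)/(10532 + R(5)) = (-27839 + 14710)/(10532 + 172/5) = -13129/(10532 + 172*(1/5)) = -13129/(10532 + 172/5) = -13129/52832/5 = -13129*5/52832 = -65645/52832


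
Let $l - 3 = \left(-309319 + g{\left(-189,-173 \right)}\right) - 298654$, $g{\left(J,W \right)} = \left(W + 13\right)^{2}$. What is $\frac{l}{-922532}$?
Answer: $\frac{291185}{461266} \approx 0.63127$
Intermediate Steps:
$g{\left(J,W \right)} = \left(13 + W\right)^{2}$
$l = -582370$ ($l = 3 - \left(607973 - \left(13 - 173\right)^{2}\right) = 3 - \left(607973 - 25600\right) = 3 + \left(\left(-309319 + 25600\right) - 298654\right) = 3 - 582373 = -582370$)
$\frac{l}{-922532} = - \frac{582370}{-922532} = \left(-582370\right) \left(- \frac{1}{922532}\right) = \frac{291185}{461266}$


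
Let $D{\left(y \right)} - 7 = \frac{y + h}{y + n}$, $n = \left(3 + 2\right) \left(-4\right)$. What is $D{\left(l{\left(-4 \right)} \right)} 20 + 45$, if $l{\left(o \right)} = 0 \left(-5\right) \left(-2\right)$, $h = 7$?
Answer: $178$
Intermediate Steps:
$n = -20$ ($n = 5 \left(-4\right) = -20$)
$l{\left(o \right)} = 0$ ($l{\left(o \right)} = 0 \left(-2\right) = 0$)
$D{\left(y \right)} = 7 + \frac{7 + y}{-20 + y}$ ($D{\left(y \right)} = 7 + \frac{y + 7}{y - 20} = 7 + \frac{7 + y}{-20 + y}$)
$D{\left(l{\left(-4 \right)} \right)} 20 + 45 = \frac{-133 + 8 \cdot 0}{-20 + 0} \cdot 20 + 45 = \frac{-133 + 0}{-20} \cdot 20 + 45 = \left(- \frac{1}{20}\right) \left(-133\right) 20 + 45 = \frac{133}{20} \cdot 20 + 45 = 133 + 45 = 178$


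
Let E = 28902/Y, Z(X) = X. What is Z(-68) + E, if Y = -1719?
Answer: -48598/573 ≈ -84.813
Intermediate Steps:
E = -9634/573 (E = 28902/(-1719) = 28902*(-1/1719) = -9634/573 ≈ -16.813)
Z(-68) + E = -68 - 9634/573 = -48598/573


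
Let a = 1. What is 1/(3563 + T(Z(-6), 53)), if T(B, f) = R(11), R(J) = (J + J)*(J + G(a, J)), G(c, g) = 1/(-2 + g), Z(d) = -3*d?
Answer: 9/34267 ≈ 0.00026264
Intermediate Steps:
R(J) = 2*J*(J + 1/(-2 + J)) (R(J) = (J + J)*(J + 1/(-2 + J)) = (2*J)*(J + 1/(-2 + J)) = 2*J*(J + 1/(-2 + J)))
T(B, f) = 2200/9 (T(B, f) = 2*11*(1 + 11*(-2 + 11))/(-2 + 11) = 2*11*(1 + 11*9)/9 = 2*11*(1/9)*(1 + 99) = 2*11*(1/9)*100 = 2200/9)
1/(3563 + T(Z(-6), 53)) = 1/(3563 + 2200/9) = 1/(34267/9) = 9/34267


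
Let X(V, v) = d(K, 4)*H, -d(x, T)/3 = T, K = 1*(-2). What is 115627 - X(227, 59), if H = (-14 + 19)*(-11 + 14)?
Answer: 115807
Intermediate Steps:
K = -2
d(x, T) = -3*T
H = 15 (H = 5*3 = 15)
X(V, v) = -180 (X(V, v) = -3*4*15 = -12*15 = -180)
115627 - X(227, 59) = 115627 - 1*(-180) = 115627 + 180 = 115807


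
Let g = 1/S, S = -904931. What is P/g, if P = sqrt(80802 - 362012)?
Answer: -904931*I*sqrt(281210) ≈ -4.7988e+8*I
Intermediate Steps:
g = -1/904931 (g = 1/(-904931) = -1/904931 ≈ -1.1051e-6)
P = I*sqrt(281210) (P = sqrt(-281210) = I*sqrt(281210) ≈ 530.29*I)
P/g = (I*sqrt(281210))/(-1/904931) = (I*sqrt(281210))*(-904931) = -904931*I*sqrt(281210)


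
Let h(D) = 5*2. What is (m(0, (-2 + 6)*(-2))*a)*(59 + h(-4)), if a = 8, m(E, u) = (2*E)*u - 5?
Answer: -2760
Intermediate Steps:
h(D) = 10
m(E, u) = -5 + 2*E*u (m(E, u) = 2*E*u - 5 = -5 + 2*E*u)
(m(0, (-2 + 6)*(-2))*a)*(59 + h(-4)) = ((-5 + 2*0*((-2 + 6)*(-2)))*8)*(59 + 10) = ((-5 + 2*0*(4*(-2)))*8)*69 = ((-5 + 2*0*(-8))*8)*69 = ((-5 + 0)*8)*69 = -5*8*69 = -40*69 = -2760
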